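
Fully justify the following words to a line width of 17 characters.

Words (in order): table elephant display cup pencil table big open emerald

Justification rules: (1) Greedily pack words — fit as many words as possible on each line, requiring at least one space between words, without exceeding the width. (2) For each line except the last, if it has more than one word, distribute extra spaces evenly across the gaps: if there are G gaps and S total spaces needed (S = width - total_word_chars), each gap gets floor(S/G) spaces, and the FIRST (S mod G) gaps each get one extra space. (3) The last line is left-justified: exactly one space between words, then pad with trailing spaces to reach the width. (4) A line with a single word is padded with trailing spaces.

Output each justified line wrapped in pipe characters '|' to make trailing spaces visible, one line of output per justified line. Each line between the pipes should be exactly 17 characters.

Answer: |table    elephant|
|display       cup|
|pencil  table big|
|open emerald     |

Derivation:
Line 1: ['table', 'elephant'] (min_width=14, slack=3)
Line 2: ['display', 'cup'] (min_width=11, slack=6)
Line 3: ['pencil', 'table', 'big'] (min_width=16, slack=1)
Line 4: ['open', 'emerald'] (min_width=12, slack=5)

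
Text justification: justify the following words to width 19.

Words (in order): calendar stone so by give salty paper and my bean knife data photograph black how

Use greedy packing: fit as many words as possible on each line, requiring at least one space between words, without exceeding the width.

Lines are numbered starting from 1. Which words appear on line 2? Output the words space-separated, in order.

Answer: by give salty paper

Derivation:
Line 1: ['calendar', 'stone', 'so'] (min_width=17, slack=2)
Line 2: ['by', 'give', 'salty', 'paper'] (min_width=19, slack=0)
Line 3: ['and', 'my', 'bean', 'knife'] (min_width=17, slack=2)
Line 4: ['data', 'photograph'] (min_width=15, slack=4)
Line 5: ['black', 'how'] (min_width=9, slack=10)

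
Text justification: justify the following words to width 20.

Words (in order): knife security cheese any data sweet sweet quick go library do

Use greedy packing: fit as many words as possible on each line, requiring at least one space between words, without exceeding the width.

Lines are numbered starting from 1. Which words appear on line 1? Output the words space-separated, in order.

Answer: knife security

Derivation:
Line 1: ['knife', 'security'] (min_width=14, slack=6)
Line 2: ['cheese', 'any', 'data'] (min_width=15, slack=5)
Line 3: ['sweet', 'sweet', 'quick', 'go'] (min_width=20, slack=0)
Line 4: ['library', 'do'] (min_width=10, slack=10)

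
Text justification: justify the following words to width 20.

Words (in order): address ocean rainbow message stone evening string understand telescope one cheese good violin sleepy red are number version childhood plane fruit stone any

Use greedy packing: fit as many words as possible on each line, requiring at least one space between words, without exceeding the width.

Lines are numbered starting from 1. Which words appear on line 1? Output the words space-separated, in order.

Line 1: ['address', 'ocean'] (min_width=13, slack=7)
Line 2: ['rainbow', 'message'] (min_width=15, slack=5)
Line 3: ['stone', 'evening', 'string'] (min_width=20, slack=0)
Line 4: ['understand', 'telescope'] (min_width=20, slack=0)
Line 5: ['one', 'cheese', 'good'] (min_width=15, slack=5)
Line 6: ['violin', 'sleepy', 'red'] (min_width=17, slack=3)
Line 7: ['are', 'number', 'version'] (min_width=18, slack=2)
Line 8: ['childhood', 'plane'] (min_width=15, slack=5)
Line 9: ['fruit', 'stone', 'any'] (min_width=15, slack=5)

Answer: address ocean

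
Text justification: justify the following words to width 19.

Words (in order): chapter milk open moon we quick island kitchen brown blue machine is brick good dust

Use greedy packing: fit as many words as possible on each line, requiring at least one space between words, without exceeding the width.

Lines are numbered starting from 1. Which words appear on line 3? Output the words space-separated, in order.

Answer: island kitchen

Derivation:
Line 1: ['chapter', 'milk', 'open'] (min_width=17, slack=2)
Line 2: ['moon', 'we', 'quick'] (min_width=13, slack=6)
Line 3: ['island', 'kitchen'] (min_width=14, slack=5)
Line 4: ['brown', 'blue', 'machine'] (min_width=18, slack=1)
Line 5: ['is', 'brick', 'good', 'dust'] (min_width=18, slack=1)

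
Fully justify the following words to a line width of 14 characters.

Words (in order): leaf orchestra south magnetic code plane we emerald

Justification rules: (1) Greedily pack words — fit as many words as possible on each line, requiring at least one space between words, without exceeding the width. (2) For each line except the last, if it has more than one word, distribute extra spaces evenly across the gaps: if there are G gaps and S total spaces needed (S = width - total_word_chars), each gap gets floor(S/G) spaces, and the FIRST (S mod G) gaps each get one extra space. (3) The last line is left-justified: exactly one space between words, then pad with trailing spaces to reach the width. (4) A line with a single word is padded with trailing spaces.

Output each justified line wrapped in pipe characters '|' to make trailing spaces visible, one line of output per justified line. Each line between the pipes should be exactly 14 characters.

Answer: |leaf orchestra|
|south magnetic|
|code  plane we|
|emerald       |

Derivation:
Line 1: ['leaf', 'orchestra'] (min_width=14, slack=0)
Line 2: ['south', 'magnetic'] (min_width=14, slack=0)
Line 3: ['code', 'plane', 'we'] (min_width=13, slack=1)
Line 4: ['emerald'] (min_width=7, slack=7)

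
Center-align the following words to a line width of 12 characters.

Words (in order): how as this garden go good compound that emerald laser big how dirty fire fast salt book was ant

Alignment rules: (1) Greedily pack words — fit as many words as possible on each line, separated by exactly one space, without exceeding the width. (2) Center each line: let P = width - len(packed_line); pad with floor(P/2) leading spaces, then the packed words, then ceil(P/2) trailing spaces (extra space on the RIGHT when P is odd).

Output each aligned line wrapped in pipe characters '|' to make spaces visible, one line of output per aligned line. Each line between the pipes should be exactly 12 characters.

Answer: |how as this |
| garden go  |
|    good    |
|  compound  |
|that emerald|
| laser big  |
| how dirty  |
| fire fast  |
| salt book  |
|  was ant   |

Derivation:
Line 1: ['how', 'as', 'this'] (min_width=11, slack=1)
Line 2: ['garden', 'go'] (min_width=9, slack=3)
Line 3: ['good'] (min_width=4, slack=8)
Line 4: ['compound'] (min_width=8, slack=4)
Line 5: ['that', 'emerald'] (min_width=12, slack=0)
Line 6: ['laser', 'big'] (min_width=9, slack=3)
Line 7: ['how', 'dirty'] (min_width=9, slack=3)
Line 8: ['fire', 'fast'] (min_width=9, slack=3)
Line 9: ['salt', 'book'] (min_width=9, slack=3)
Line 10: ['was', 'ant'] (min_width=7, slack=5)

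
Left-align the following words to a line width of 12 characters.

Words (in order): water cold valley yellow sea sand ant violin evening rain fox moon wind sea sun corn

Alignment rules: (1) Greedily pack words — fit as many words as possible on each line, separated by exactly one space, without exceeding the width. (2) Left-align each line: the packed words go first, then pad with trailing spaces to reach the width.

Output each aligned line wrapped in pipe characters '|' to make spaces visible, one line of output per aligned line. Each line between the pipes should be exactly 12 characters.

Line 1: ['water', 'cold'] (min_width=10, slack=2)
Line 2: ['valley'] (min_width=6, slack=6)
Line 3: ['yellow', 'sea'] (min_width=10, slack=2)
Line 4: ['sand', 'ant'] (min_width=8, slack=4)
Line 5: ['violin'] (min_width=6, slack=6)
Line 6: ['evening', 'rain'] (min_width=12, slack=0)
Line 7: ['fox', 'moon'] (min_width=8, slack=4)
Line 8: ['wind', 'sea', 'sun'] (min_width=12, slack=0)
Line 9: ['corn'] (min_width=4, slack=8)

Answer: |water cold  |
|valley      |
|yellow sea  |
|sand ant    |
|violin      |
|evening rain|
|fox moon    |
|wind sea sun|
|corn        |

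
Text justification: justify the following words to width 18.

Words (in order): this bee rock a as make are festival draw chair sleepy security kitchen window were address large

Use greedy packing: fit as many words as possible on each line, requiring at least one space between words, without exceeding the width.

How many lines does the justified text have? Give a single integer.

Answer: 6

Derivation:
Line 1: ['this', 'bee', 'rock', 'a', 'as'] (min_width=18, slack=0)
Line 2: ['make', 'are', 'festival'] (min_width=17, slack=1)
Line 3: ['draw', 'chair', 'sleepy'] (min_width=17, slack=1)
Line 4: ['security', 'kitchen'] (min_width=16, slack=2)
Line 5: ['window', 'were'] (min_width=11, slack=7)
Line 6: ['address', 'large'] (min_width=13, slack=5)
Total lines: 6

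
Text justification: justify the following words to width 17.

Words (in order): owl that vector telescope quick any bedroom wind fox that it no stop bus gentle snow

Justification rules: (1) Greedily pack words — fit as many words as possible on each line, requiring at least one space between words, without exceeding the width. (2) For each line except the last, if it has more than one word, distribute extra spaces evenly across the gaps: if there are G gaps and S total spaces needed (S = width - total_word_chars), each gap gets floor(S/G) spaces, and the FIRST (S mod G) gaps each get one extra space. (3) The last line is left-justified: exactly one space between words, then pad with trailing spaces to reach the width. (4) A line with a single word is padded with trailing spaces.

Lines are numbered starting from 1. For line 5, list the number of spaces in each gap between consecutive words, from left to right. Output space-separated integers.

Line 1: ['owl', 'that', 'vector'] (min_width=15, slack=2)
Line 2: ['telescope', 'quick'] (min_width=15, slack=2)
Line 3: ['any', 'bedroom', 'wind'] (min_width=16, slack=1)
Line 4: ['fox', 'that', 'it', 'no'] (min_width=14, slack=3)
Line 5: ['stop', 'bus', 'gentle'] (min_width=15, slack=2)
Line 6: ['snow'] (min_width=4, slack=13)

Answer: 2 2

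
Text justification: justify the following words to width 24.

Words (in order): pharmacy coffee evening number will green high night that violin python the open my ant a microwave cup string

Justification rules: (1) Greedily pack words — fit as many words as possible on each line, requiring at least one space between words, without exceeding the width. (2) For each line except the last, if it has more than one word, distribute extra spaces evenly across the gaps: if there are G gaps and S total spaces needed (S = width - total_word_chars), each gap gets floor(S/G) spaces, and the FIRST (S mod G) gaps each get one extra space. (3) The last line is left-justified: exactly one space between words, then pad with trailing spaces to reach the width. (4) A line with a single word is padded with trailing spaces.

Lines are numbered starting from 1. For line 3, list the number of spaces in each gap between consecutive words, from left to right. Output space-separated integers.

Answer: 1 1 1

Derivation:
Line 1: ['pharmacy', 'coffee', 'evening'] (min_width=23, slack=1)
Line 2: ['number', 'will', 'green', 'high'] (min_width=22, slack=2)
Line 3: ['night', 'that', 'violin', 'python'] (min_width=24, slack=0)
Line 4: ['the', 'open', 'my', 'ant', 'a'] (min_width=17, slack=7)
Line 5: ['microwave', 'cup', 'string'] (min_width=20, slack=4)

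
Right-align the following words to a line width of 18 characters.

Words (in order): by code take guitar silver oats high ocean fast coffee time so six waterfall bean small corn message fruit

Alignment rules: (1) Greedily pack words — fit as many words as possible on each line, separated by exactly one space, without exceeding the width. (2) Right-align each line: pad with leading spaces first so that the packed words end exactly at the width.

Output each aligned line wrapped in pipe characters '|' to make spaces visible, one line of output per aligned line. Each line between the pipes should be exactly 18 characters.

Line 1: ['by', 'code', 'take'] (min_width=12, slack=6)
Line 2: ['guitar', 'silver', 'oats'] (min_width=18, slack=0)
Line 3: ['high', 'ocean', 'fast'] (min_width=15, slack=3)
Line 4: ['coffee', 'time', 'so', 'six'] (min_width=18, slack=0)
Line 5: ['waterfall', 'bean'] (min_width=14, slack=4)
Line 6: ['small', 'corn', 'message'] (min_width=18, slack=0)
Line 7: ['fruit'] (min_width=5, slack=13)

Answer: |      by code take|
|guitar silver oats|
|   high ocean fast|
|coffee time so six|
|    waterfall bean|
|small corn message|
|             fruit|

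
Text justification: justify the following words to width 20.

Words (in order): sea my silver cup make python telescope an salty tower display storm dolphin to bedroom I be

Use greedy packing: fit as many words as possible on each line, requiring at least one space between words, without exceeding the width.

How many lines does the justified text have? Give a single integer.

Answer: 6

Derivation:
Line 1: ['sea', 'my', 'silver', 'cup'] (min_width=17, slack=3)
Line 2: ['make', 'python'] (min_width=11, slack=9)
Line 3: ['telescope', 'an', 'salty'] (min_width=18, slack=2)
Line 4: ['tower', 'display', 'storm'] (min_width=19, slack=1)
Line 5: ['dolphin', 'to', 'bedroom', 'I'] (min_width=20, slack=0)
Line 6: ['be'] (min_width=2, slack=18)
Total lines: 6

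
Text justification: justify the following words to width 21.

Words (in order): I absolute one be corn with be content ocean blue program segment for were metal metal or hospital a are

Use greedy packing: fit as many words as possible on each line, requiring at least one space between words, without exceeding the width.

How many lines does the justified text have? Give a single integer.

Line 1: ['I', 'absolute', 'one', 'be'] (min_width=17, slack=4)
Line 2: ['corn', 'with', 'be', 'content'] (min_width=20, slack=1)
Line 3: ['ocean', 'blue', 'program'] (min_width=18, slack=3)
Line 4: ['segment', 'for', 'were'] (min_width=16, slack=5)
Line 5: ['metal', 'metal', 'or'] (min_width=14, slack=7)
Line 6: ['hospital', 'a', 'are'] (min_width=14, slack=7)
Total lines: 6

Answer: 6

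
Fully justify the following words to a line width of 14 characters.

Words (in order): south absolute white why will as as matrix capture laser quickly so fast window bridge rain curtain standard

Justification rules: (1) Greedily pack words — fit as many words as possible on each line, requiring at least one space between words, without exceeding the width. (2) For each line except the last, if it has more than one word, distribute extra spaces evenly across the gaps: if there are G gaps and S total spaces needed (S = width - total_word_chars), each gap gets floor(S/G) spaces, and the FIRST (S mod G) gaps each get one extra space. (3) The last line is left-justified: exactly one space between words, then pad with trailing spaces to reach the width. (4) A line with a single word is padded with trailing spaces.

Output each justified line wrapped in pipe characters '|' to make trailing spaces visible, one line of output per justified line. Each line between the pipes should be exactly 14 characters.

Line 1: ['south', 'absolute'] (min_width=14, slack=0)
Line 2: ['white', 'why', 'will'] (min_width=14, slack=0)
Line 3: ['as', 'as', 'matrix'] (min_width=12, slack=2)
Line 4: ['capture', 'laser'] (min_width=13, slack=1)
Line 5: ['quickly', 'so'] (min_width=10, slack=4)
Line 6: ['fast', 'window'] (min_width=11, slack=3)
Line 7: ['bridge', 'rain'] (min_width=11, slack=3)
Line 8: ['curtain'] (min_width=7, slack=7)
Line 9: ['standard'] (min_width=8, slack=6)

Answer: |south absolute|
|white why will|
|as  as  matrix|
|capture  laser|
|quickly     so|
|fast    window|
|bridge    rain|
|curtain       |
|standard      |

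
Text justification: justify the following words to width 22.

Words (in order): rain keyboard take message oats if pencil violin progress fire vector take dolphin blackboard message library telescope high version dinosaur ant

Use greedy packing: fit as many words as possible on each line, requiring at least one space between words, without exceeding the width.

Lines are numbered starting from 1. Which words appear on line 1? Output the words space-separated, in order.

Line 1: ['rain', 'keyboard', 'take'] (min_width=18, slack=4)
Line 2: ['message', 'oats', 'if', 'pencil'] (min_width=22, slack=0)
Line 3: ['violin', 'progress', 'fire'] (min_width=20, slack=2)
Line 4: ['vector', 'take', 'dolphin'] (min_width=19, slack=3)
Line 5: ['blackboard', 'message'] (min_width=18, slack=4)
Line 6: ['library', 'telescope', 'high'] (min_width=22, slack=0)
Line 7: ['version', 'dinosaur', 'ant'] (min_width=20, slack=2)

Answer: rain keyboard take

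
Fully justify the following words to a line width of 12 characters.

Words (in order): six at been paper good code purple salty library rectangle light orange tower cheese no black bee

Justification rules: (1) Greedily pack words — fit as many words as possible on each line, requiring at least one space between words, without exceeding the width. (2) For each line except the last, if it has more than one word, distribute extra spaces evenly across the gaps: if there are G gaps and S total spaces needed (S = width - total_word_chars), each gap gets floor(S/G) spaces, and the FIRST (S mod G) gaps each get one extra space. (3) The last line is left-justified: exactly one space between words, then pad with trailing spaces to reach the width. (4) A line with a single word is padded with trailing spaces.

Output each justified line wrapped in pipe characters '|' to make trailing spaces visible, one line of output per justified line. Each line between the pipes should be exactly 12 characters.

Line 1: ['six', 'at', 'been'] (min_width=11, slack=1)
Line 2: ['paper', 'good'] (min_width=10, slack=2)
Line 3: ['code', 'purple'] (min_width=11, slack=1)
Line 4: ['salty'] (min_width=5, slack=7)
Line 5: ['library'] (min_width=7, slack=5)
Line 6: ['rectangle'] (min_width=9, slack=3)
Line 7: ['light', 'orange'] (min_width=12, slack=0)
Line 8: ['tower', 'cheese'] (min_width=12, slack=0)
Line 9: ['no', 'black', 'bee'] (min_width=12, slack=0)

Answer: |six  at been|
|paper   good|
|code  purple|
|salty       |
|library     |
|rectangle   |
|light orange|
|tower cheese|
|no black bee|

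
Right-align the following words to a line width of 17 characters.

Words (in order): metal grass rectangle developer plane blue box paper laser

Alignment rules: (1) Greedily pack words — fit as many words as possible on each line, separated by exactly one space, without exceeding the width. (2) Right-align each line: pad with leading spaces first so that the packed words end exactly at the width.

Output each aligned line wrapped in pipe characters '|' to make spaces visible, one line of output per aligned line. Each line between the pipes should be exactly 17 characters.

Line 1: ['metal', 'grass'] (min_width=11, slack=6)
Line 2: ['rectangle'] (min_width=9, slack=8)
Line 3: ['developer', 'plane'] (min_width=15, slack=2)
Line 4: ['blue', 'box', 'paper'] (min_width=14, slack=3)
Line 5: ['laser'] (min_width=5, slack=12)

Answer: |      metal grass|
|        rectangle|
|  developer plane|
|   blue box paper|
|            laser|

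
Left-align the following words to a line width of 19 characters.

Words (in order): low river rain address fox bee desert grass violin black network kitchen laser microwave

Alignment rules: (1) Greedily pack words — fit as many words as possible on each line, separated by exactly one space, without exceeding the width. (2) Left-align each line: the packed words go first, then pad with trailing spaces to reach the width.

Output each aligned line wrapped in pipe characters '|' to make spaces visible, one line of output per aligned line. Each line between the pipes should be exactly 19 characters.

Answer: |low river rain     |
|address fox bee    |
|desert grass violin|
|black network      |
|kitchen laser      |
|microwave          |

Derivation:
Line 1: ['low', 'river', 'rain'] (min_width=14, slack=5)
Line 2: ['address', 'fox', 'bee'] (min_width=15, slack=4)
Line 3: ['desert', 'grass', 'violin'] (min_width=19, slack=0)
Line 4: ['black', 'network'] (min_width=13, slack=6)
Line 5: ['kitchen', 'laser'] (min_width=13, slack=6)
Line 6: ['microwave'] (min_width=9, slack=10)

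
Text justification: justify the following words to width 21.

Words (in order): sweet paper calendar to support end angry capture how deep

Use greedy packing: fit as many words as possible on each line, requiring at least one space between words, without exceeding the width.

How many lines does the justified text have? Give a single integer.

Answer: 3

Derivation:
Line 1: ['sweet', 'paper', 'calendar'] (min_width=20, slack=1)
Line 2: ['to', 'support', 'end', 'angry'] (min_width=20, slack=1)
Line 3: ['capture', 'how', 'deep'] (min_width=16, slack=5)
Total lines: 3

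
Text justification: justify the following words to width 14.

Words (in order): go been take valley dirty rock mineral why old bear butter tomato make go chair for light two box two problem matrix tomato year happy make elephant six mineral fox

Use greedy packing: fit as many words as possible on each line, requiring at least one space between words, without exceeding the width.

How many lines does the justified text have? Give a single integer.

Line 1: ['go', 'been', 'take'] (min_width=12, slack=2)
Line 2: ['valley', 'dirty'] (min_width=12, slack=2)
Line 3: ['rock', 'mineral'] (min_width=12, slack=2)
Line 4: ['why', 'old', 'bear'] (min_width=12, slack=2)
Line 5: ['butter', 'tomato'] (min_width=13, slack=1)
Line 6: ['make', 'go', 'chair'] (min_width=13, slack=1)
Line 7: ['for', 'light', 'two'] (min_width=13, slack=1)
Line 8: ['box', 'two'] (min_width=7, slack=7)
Line 9: ['problem', 'matrix'] (min_width=14, slack=0)
Line 10: ['tomato', 'year'] (min_width=11, slack=3)
Line 11: ['happy', 'make'] (min_width=10, slack=4)
Line 12: ['elephant', 'six'] (min_width=12, slack=2)
Line 13: ['mineral', 'fox'] (min_width=11, slack=3)
Total lines: 13

Answer: 13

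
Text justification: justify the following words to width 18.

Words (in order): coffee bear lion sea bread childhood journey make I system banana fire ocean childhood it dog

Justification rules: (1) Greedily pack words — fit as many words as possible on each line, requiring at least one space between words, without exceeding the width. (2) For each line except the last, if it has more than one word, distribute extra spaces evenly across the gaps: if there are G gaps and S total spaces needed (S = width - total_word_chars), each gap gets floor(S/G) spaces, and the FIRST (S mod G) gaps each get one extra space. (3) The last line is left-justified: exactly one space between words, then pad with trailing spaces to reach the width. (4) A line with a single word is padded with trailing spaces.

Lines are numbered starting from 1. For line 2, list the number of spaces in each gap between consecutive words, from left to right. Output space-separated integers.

Line 1: ['coffee', 'bear', 'lion'] (min_width=16, slack=2)
Line 2: ['sea', 'bread'] (min_width=9, slack=9)
Line 3: ['childhood', 'journey'] (min_width=17, slack=1)
Line 4: ['make', 'I', 'system'] (min_width=13, slack=5)
Line 5: ['banana', 'fire', 'ocean'] (min_width=17, slack=1)
Line 6: ['childhood', 'it', 'dog'] (min_width=16, slack=2)

Answer: 10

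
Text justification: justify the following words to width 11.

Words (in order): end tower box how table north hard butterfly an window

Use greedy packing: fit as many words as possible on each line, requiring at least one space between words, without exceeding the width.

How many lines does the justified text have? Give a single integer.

Line 1: ['end', 'tower'] (min_width=9, slack=2)
Line 2: ['box', 'how'] (min_width=7, slack=4)
Line 3: ['table', 'north'] (min_width=11, slack=0)
Line 4: ['hard'] (min_width=4, slack=7)
Line 5: ['butterfly'] (min_width=9, slack=2)
Line 6: ['an', 'window'] (min_width=9, slack=2)
Total lines: 6

Answer: 6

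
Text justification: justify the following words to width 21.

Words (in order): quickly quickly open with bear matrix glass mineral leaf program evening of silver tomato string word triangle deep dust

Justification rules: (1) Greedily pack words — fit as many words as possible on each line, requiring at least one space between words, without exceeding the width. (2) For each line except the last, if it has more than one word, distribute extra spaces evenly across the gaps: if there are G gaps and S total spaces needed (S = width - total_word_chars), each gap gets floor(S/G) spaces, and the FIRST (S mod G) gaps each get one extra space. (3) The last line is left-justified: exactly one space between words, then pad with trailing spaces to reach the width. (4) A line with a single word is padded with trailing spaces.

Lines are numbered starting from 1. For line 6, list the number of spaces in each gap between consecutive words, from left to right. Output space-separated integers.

Line 1: ['quickly', 'quickly', 'open'] (min_width=20, slack=1)
Line 2: ['with', 'bear', 'matrix'] (min_width=16, slack=5)
Line 3: ['glass', 'mineral', 'leaf'] (min_width=18, slack=3)
Line 4: ['program', 'evening', 'of'] (min_width=18, slack=3)
Line 5: ['silver', 'tomato', 'string'] (min_width=20, slack=1)
Line 6: ['word', 'triangle', 'deep'] (min_width=18, slack=3)
Line 7: ['dust'] (min_width=4, slack=17)

Answer: 3 2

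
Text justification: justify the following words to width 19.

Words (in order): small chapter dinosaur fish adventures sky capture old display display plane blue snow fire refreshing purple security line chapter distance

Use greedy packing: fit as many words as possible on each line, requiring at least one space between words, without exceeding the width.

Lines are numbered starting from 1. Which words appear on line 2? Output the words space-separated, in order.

Line 1: ['small', 'chapter'] (min_width=13, slack=6)
Line 2: ['dinosaur', 'fish'] (min_width=13, slack=6)
Line 3: ['adventures', 'sky'] (min_width=14, slack=5)
Line 4: ['capture', 'old', 'display'] (min_width=19, slack=0)
Line 5: ['display', 'plane', 'blue'] (min_width=18, slack=1)
Line 6: ['snow', 'fire'] (min_width=9, slack=10)
Line 7: ['refreshing', 'purple'] (min_width=17, slack=2)
Line 8: ['security', 'line'] (min_width=13, slack=6)
Line 9: ['chapter', 'distance'] (min_width=16, slack=3)

Answer: dinosaur fish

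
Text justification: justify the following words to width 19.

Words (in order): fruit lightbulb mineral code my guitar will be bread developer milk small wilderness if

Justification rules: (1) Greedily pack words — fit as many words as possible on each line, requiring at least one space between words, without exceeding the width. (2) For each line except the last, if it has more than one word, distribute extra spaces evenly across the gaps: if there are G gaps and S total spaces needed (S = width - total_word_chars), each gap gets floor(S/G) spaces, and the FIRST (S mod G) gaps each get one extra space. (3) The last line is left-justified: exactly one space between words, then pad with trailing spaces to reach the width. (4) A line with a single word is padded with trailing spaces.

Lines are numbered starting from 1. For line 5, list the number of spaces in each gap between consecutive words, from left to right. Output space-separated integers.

Answer: 10

Derivation:
Line 1: ['fruit', 'lightbulb'] (min_width=15, slack=4)
Line 2: ['mineral', 'code', 'my'] (min_width=15, slack=4)
Line 3: ['guitar', 'will', 'be'] (min_width=14, slack=5)
Line 4: ['bread', 'developer'] (min_width=15, slack=4)
Line 5: ['milk', 'small'] (min_width=10, slack=9)
Line 6: ['wilderness', 'if'] (min_width=13, slack=6)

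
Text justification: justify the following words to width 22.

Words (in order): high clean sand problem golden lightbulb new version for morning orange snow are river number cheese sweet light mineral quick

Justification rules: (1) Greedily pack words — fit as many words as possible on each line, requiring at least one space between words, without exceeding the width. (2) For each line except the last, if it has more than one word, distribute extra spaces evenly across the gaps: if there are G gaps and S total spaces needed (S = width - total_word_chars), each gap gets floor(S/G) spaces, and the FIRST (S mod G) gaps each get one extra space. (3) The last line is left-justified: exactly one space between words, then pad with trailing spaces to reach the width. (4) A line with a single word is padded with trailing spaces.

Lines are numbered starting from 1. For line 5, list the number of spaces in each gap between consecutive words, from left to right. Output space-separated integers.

Answer: 2 1 1

Derivation:
Line 1: ['high', 'clean', 'sand'] (min_width=15, slack=7)
Line 2: ['problem', 'golden'] (min_width=14, slack=8)
Line 3: ['lightbulb', 'new', 'version'] (min_width=21, slack=1)
Line 4: ['for', 'morning', 'orange'] (min_width=18, slack=4)
Line 5: ['snow', 'are', 'river', 'number'] (min_width=21, slack=1)
Line 6: ['cheese', 'sweet', 'light'] (min_width=18, slack=4)
Line 7: ['mineral', 'quick'] (min_width=13, slack=9)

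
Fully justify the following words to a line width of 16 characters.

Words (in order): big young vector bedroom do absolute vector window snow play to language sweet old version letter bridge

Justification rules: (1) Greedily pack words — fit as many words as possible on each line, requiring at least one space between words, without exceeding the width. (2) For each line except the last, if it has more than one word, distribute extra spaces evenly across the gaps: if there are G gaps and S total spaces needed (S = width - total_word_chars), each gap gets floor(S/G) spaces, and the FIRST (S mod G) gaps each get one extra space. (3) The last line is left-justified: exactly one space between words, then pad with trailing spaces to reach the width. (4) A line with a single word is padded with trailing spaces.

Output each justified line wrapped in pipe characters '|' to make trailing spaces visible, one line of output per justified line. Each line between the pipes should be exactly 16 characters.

Answer: |big young vector|
|bedroom       do|
|absolute  vector|
|window snow play|
|to      language|
|sweet        old|
|version   letter|
|bridge          |

Derivation:
Line 1: ['big', 'young', 'vector'] (min_width=16, slack=0)
Line 2: ['bedroom', 'do'] (min_width=10, slack=6)
Line 3: ['absolute', 'vector'] (min_width=15, slack=1)
Line 4: ['window', 'snow', 'play'] (min_width=16, slack=0)
Line 5: ['to', 'language'] (min_width=11, slack=5)
Line 6: ['sweet', 'old'] (min_width=9, slack=7)
Line 7: ['version', 'letter'] (min_width=14, slack=2)
Line 8: ['bridge'] (min_width=6, slack=10)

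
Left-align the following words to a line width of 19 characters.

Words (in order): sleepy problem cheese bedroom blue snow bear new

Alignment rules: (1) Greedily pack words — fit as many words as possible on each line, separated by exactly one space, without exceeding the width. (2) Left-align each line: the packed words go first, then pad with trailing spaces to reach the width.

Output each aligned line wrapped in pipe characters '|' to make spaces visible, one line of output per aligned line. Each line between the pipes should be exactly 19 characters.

Line 1: ['sleepy', 'problem'] (min_width=14, slack=5)
Line 2: ['cheese', 'bedroom', 'blue'] (min_width=19, slack=0)
Line 3: ['snow', 'bear', 'new'] (min_width=13, slack=6)

Answer: |sleepy problem     |
|cheese bedroom blue|
|snow bear new      |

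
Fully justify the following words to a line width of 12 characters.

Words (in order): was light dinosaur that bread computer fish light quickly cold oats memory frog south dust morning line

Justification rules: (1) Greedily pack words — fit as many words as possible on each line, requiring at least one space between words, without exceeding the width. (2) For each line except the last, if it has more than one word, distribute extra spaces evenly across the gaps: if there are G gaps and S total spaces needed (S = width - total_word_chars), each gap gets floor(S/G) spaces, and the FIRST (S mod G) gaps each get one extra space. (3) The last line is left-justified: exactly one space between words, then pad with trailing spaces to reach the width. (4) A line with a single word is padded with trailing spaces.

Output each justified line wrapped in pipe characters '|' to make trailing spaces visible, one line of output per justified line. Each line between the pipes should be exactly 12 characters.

Line 1: ['was', 'light'] (min_width=9, slack=3)
Line 2: ['dinosaur'] (min_width=8, slack=4)
Line 3: ['that', 'bread'] (min_width=10, slack=2)
Line 4: ['computer'] (min_width=8, slack=4)
Line 5: ['fish', 'light'] (min_width=10, slack=2)
Line 6: ['quickly', 'cold'] (min_width=12, slack=0)
Line 7: ['oats', 'memory'] (min_width=11, slack=1)
Line 8: ['frog', 'south'] (min_width=10, slack=2)
Line 9: ['dust', 'morning'] (min_width=12, slack=0)
Line 10: ['line'] (min_width=4, slack=8)

Answer: |was    light|
|dinosaur    |
|that   bread|
|computer    |
|fish   light|
|quickly cold|
|oats  memory|
|frog   south|
|dust morning|
|line        |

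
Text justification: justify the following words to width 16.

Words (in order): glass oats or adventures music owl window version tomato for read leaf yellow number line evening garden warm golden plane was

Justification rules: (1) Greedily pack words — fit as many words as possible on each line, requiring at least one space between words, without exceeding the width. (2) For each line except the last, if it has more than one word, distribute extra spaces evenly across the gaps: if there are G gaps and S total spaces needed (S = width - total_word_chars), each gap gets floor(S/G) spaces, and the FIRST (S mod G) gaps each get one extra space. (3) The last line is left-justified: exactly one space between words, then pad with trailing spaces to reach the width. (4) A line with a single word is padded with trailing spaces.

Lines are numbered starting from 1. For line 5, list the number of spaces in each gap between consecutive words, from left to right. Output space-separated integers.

Line 1: ['glass', 'oats', 'or'] (min_width=13, slack=3)
Line 2: ['adventures', 'music'] (min_width=16, slack=0)
Line 3: ['owl', 'window'] (min_width=10, slack=6)
Line 4: ['version', 'tomato'] (min_width=14, slack=2)
Line 5: ['for', 'read', 'leaf'] (min_width=13, slack=3)
Line 6: ['yellow', 'number'] (min_width=13, slack=3)
Line 7: ['line', 'evening'] (min_width=12, slack=4)
Line 8: ['garden', 'warm'] (min_width=11, slack=5)
Line 9: ['golden', 'plane', 'was'] (min_width=16, slack=0)

Answer: 3 2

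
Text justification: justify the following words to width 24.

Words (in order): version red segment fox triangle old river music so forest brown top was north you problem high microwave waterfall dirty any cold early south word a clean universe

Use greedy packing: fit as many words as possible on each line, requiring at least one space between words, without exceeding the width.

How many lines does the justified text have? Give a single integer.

Answer: 8

Derivation:
Line 1: ['version', 'red', 'segment', 'fox'] (min_width=23, slack=1)
Line 2: ['triangle', 'old', 'river', 'music'] (min_width=24, slack=0)
Line 3: ['so', 'forest', 'brown', 'top', 'was'] (min_width=23, slack=1)
Line 4: ['north', 'you', 'problem', 'high'] (min_width=22, slack=2)
Line 5: ['microwave', 'waterfall'] (min_width=19, slack=5)
Line 6: ['dirty', 'any', 'cold', 'early'] (min_width=20, slack=4)
Line 7: ['south', 'word', 'a', 'clean'] (min_width=18, slack=6)
Line 8: ['universe'] (min_width=8, slack=16)
Total lines: 8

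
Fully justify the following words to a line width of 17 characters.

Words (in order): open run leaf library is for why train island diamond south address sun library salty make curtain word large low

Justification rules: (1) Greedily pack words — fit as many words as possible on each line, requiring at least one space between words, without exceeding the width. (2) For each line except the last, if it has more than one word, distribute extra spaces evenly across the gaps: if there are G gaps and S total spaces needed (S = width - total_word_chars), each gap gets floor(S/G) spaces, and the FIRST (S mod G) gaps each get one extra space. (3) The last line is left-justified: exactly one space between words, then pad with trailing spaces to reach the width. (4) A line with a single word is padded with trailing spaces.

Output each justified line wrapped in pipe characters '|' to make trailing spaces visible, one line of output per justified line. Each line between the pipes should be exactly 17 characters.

Line 1: ['open', 'run', 'leaf'] (min_width=13, slack=4)
Line 2: ['library', 'is', 'for'] (min_width=14, slack=3)
Line 3: ['why', 'train', 'island'] (min_width=16, slack=1)
Line 4: ['diamond', 'south'] (min_width=13, slack=4)
Line 5: ['address', 'sun'] (min_width=11, slack=6)
Line 6: ['library', 'salty'] (min_width=13, slack=4)
Line 7: ['make', 'curtain', 'word'] (min_width=17, slack=0)
Line 8: ['large', 'low'] (min_width=9, slack=8)

Answer: |open   run   leaf|
|library   is  for|
|why  train island|
|diamond     south|
|address       sun|
|library     salty|
|make curtain word|
|large low        |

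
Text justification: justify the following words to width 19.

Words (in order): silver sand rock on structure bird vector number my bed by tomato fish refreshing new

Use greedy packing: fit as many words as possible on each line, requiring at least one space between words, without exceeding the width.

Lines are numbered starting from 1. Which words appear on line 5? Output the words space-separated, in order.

Line 1: ['silver', 'sand', 'rock', 'on'] (min_width=19, slack=0)
Line 2: ['structure', 'bird'] (min_width=14, slack=5)
Line 3: ['vector', 'number', 'my'] (min_width=16, slack=3)
Line 4: ['bed', 'by', 'tomato', 'fish'] (min_width=18, slack=1)
Line 5: ['refreshing', 'new'] (min_width=14, slack=5)

Answer: refreshing new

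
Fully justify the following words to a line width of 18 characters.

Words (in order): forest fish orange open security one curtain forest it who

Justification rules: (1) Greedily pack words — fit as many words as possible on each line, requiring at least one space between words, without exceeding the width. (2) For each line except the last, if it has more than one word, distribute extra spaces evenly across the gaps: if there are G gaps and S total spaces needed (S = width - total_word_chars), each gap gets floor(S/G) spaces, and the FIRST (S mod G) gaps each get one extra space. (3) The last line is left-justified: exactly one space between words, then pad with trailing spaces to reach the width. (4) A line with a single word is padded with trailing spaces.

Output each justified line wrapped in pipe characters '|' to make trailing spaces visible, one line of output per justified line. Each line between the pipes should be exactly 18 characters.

Answer: |forest fish orange|
|open  security one|
|curtain  forest it|
|who               |

Derivation:
Line 1: ['forest', 'fish', 'orange'] (min_width=18, slack=0)
Line 2: ['open', 'security', 'one'] (min_width=17, slack=1)
Line 3: ['curtain', 'forest', 'it'] (min_width=17, slack=1)
Line 4: ['who'] (min_width=3, slack=15)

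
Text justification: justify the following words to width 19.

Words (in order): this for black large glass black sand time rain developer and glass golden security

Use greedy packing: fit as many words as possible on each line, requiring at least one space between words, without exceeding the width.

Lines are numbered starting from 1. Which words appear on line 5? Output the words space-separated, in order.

Answer: golden security

Derivation:
Line 1: ['this', 'for', 'black'] (min_width=14, slack=5)
Line 2: ['large', 'glass', 'black'] (min_width=17, slack=2)
Line 3: ['sand', 'time', 'rain'] (min_width=14, slack=5)
Line 4: ['developer', 'and', 'glass'] (min_width=19, slack=0)
Line 5: ['golden', 'security'] (min_width=15, slack=4)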